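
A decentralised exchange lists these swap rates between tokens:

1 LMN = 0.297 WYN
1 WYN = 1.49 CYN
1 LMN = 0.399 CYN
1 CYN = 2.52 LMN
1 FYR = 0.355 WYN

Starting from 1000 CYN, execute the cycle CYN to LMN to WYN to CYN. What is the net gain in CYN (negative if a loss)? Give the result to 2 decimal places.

1000 CYN × 2.52 = 2520 LMN
2520 LMN × 0.297 = 748.44 WYN
748.44 WYN × 1.49 = 1115.1756 CYN
Net change: 1115.1756 − 1000 = 115.1756 CYN

115.18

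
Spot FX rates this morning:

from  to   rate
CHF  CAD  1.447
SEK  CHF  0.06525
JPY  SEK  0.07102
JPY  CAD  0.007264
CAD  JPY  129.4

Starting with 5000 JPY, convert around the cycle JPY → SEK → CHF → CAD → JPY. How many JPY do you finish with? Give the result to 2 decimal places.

4338.44

5000 JPY × 0.07102 = 355.1 SEK
355.1 SEK × 0.06525 = 23.170275 CHF
23.170275 CHF × 1.447 = 33.527387925 CAD
33.527387925 CAD × 129.4 = 4338.443997495 JPY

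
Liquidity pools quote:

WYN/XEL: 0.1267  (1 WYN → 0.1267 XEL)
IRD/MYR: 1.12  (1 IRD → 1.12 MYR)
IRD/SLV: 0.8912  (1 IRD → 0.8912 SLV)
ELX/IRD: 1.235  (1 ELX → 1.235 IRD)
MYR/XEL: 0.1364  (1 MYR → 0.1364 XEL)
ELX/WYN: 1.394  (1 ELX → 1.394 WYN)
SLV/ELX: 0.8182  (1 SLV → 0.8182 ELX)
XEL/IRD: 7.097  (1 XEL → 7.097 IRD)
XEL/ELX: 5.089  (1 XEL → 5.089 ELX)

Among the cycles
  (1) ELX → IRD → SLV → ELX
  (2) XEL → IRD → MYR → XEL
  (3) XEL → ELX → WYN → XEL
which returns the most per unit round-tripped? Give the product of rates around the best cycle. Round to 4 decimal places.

1.0842

(1) 1.235 × 0.8912 × 0.8182 = 0.90054
(2) 7.097 × 1.12 × 0.1364 = 1.08419
(3) 5.089 × 1.394 × 0.1267 = 0.89882
Highest is cycle (2) at 1.0842 (>1, arbitrage).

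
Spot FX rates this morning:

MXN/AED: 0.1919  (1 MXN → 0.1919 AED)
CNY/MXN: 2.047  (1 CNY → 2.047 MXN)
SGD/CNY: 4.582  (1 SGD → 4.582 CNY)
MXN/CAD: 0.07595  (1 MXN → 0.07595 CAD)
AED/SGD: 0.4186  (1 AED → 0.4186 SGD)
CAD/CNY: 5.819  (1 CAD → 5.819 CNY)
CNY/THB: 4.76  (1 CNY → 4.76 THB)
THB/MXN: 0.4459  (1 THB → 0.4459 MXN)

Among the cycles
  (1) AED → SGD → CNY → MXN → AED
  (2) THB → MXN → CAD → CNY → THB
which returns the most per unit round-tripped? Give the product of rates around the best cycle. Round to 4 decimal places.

0.9380

(1) 0.4186 × 4.582 × 2.047 × 0.1919 = 0.75344
(2) 0.4459 × 0.07595 × 5.819 × 4.76 = 0.93804
Highest is cycle (2) at 0.9380 (≤1, no arbitrage).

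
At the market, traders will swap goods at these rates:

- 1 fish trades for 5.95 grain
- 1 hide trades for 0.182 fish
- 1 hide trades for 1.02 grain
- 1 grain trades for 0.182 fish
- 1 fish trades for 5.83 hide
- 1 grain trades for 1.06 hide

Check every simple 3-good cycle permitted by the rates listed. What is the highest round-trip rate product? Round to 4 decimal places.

1.1479

fish→grain→hide→fish: 5.95 × 1.06 × 0.182 = 1.14787
fish→hide→grain→fish: 5.83 × 1.02 × 0.182 = 1.08228
Maximum is fish→grain→hide→fish at 1.1479; arbitrage exists.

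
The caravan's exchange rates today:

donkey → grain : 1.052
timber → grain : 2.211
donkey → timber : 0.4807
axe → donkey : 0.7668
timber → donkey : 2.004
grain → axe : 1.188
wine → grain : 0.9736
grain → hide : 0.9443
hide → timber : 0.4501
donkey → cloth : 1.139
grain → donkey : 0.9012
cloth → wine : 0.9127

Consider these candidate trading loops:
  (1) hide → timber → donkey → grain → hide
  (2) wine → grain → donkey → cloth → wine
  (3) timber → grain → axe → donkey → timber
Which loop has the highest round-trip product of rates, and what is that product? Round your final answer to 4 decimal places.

(1) 0.4501 × 2.004 × 1.052 × 0.9443 = 0.89605
(2) 0.9736 × 0.9012 × 1.139 × 0.9127 = 0.91212
(3) 2.211 × 1.188 × 0.7668 × 0.4807 = 0.96819
Highest is cycle (3) at 0.9682 (≤1, no arbitrage).

0.9682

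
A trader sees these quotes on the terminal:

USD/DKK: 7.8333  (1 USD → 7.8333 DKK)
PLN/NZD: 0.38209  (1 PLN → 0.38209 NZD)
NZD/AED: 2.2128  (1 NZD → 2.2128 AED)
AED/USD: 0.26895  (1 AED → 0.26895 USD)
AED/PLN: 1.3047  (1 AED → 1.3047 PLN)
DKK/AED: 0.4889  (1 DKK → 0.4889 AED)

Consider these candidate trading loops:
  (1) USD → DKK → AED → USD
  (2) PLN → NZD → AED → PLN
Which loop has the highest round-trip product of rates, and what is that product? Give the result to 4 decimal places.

(1) 7.8333 × 0.4889 × 0.26895 = 1.03000
(2) 0.38209 × 2.2128 × 1.3047 = 1.10311
Highest is cycle (2) at 1.1031 (>1, arbitrage).

1.1031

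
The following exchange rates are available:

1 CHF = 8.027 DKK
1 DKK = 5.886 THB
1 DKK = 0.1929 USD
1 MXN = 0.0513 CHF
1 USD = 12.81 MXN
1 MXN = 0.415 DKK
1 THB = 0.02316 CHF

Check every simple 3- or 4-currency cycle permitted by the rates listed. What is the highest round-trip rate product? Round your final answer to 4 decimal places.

CHF→DKK→THB→CHF: 8.027 × 5.886 × 0.02316 = 1.09424
MXN→DKK→USD→MXN: 0.415 × 0.1929 × 12.81 = 1.02549
MXN→CHF→DKK→USD→MXN: 0.0513 × 8.027 × 0.1929 × 12.81 = 1.01754
Maximum is CHF→DKK→THB→CHF at 1.0942; arbitrage exists.

1.0942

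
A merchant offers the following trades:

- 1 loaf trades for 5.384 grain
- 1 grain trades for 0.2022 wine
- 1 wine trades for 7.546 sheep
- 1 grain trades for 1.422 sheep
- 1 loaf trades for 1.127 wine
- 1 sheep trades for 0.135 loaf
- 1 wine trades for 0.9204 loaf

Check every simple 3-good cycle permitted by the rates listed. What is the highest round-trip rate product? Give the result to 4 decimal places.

1.1481

sheep→loaf→wine→sheep: 0.135 × 1.127 × 7.546 = 1.14809
sheep→loaf→grain→sheep: 0.135 × 5.384 × 1.422 = 1.03357
wine→loaf→grain→wine: 0.9204 × 5.384 × 0.2022 = 1.00199
Maximum is sheep→loaf→wine→sheep at 1.1481; arbitrage exists.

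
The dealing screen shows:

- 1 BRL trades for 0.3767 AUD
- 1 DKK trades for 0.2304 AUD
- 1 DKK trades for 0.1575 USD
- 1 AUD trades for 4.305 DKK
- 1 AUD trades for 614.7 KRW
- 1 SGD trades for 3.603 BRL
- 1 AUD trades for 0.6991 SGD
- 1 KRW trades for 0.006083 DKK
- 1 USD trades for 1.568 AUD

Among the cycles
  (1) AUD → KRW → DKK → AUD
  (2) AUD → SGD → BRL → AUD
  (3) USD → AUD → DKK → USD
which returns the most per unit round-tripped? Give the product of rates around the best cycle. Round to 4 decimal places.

(1) 614.7 × 0.006083 × 0.2304 = 0.86152
(2) 0.6991 × 3.603 × 0.3767 = 0.94885
(3) 1.568 × 4.305 × 0.1575 = 1.06316
Highest is cycle (3) at 1.0632 (>1, arbitrage).

1.0632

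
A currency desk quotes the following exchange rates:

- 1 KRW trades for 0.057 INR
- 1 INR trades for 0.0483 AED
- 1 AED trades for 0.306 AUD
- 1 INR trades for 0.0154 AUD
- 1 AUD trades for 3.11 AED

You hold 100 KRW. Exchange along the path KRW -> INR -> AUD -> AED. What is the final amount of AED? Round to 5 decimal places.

100 KRW × 0.057 = 5.7 INR
5.7 INR × 0.0154 = 0.08778 AUD
0.08778 AUD × 3.11 = 0.2729958 AED

0.27300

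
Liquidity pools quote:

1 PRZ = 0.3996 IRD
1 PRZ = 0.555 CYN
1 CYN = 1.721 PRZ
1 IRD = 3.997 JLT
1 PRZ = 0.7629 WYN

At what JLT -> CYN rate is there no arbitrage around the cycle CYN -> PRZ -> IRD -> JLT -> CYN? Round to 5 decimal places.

Known legs of the cycle: 1.721 × 0.3996 × 3.997 = 2.7487832652
For no arbitrage the full-cycle product must be 1, so the missing rate is 1 / 2.7487832652 ≈ 0.3637973.

0.36380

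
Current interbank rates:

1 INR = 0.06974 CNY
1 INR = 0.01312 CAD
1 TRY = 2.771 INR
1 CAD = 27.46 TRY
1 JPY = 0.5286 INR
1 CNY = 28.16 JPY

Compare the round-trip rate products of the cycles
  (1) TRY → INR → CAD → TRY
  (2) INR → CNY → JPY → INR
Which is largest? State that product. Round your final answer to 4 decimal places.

(1) 2.771 × 0.01312 × 27.46 = 0.99832
(2) 0.06974 × 28.16 × 0.5286 = 1.03811
Highest is cycle (2) at 1.0381 (>1, arbitrage).

1.0381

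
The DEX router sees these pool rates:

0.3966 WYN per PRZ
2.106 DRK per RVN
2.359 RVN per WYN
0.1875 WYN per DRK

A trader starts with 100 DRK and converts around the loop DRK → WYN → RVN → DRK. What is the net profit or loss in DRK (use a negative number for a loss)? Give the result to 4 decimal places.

-6.8490

100 DRK × 0.1875 = 18.75 WYN
18.75 WYN × 2.359 = 44.23125 RVN
44.23125 RVN × 2.106 = 93.1510125 DRK
Net change: 93.1510125 − 100 = -6.8489875 DRK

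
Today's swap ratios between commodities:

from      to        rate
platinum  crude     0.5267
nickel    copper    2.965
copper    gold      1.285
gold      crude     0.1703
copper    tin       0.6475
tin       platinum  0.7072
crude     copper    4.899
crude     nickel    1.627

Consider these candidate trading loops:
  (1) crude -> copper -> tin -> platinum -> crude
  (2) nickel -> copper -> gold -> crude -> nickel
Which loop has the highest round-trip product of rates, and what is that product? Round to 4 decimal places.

1.1816

(1) 4.899 × 0.6475 × 0.7072 × 0.5267 = 1.18155
(2) 2.965 × 1.285 × 0.1703 × 1.627 = 1.05567
Highest is cycle (1) at 1.1816 (>1, arbitrage).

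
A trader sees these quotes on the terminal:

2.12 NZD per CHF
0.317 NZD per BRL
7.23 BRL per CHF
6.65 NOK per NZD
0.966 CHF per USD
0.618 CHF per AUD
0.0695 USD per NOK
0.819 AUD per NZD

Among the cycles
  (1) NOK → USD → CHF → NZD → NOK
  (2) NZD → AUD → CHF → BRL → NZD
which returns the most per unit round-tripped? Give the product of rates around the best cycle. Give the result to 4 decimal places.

(1) 0.0695 × 0.966 × 2.12 × 6.65 = 0.94650
(2) 0.819 × 0.618 × 7.23 × 0.317 = 1.16003
Highest is cycle (2) at 1.1600 (>1, arbitrage).

1.1600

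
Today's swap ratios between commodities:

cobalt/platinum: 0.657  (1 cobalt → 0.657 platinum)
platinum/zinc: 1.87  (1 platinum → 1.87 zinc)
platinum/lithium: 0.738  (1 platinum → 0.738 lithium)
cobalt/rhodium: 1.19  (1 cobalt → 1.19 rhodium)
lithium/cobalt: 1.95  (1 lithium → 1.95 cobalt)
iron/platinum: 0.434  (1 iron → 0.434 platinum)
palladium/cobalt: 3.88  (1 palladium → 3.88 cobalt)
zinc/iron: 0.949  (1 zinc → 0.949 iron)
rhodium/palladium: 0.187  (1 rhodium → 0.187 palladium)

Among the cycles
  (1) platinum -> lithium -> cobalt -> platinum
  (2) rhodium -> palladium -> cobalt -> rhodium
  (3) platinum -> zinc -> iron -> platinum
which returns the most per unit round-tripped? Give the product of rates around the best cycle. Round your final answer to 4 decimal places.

0.9455

(1) 0.738 × 1.95 × 0.657 = 0.94549
(2) 0.187 × 3.88 × 1.19 = 0.86342
(3) 1.87 × 0.949 × 0.434 = 0.77019
Highest is cycle (1) at 0.9455 (≤1, no arbitrage).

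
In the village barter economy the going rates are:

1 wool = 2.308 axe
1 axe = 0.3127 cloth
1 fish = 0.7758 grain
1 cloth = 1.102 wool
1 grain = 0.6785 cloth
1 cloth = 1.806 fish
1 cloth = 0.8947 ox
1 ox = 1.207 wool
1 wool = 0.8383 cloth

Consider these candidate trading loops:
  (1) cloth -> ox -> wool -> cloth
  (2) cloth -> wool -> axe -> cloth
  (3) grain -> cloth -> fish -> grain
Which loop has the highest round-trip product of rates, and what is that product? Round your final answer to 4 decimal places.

0.9506

(1) 0.8947 × 1.207 × 0.8383 = 0.90528
(2) 1.102 × 2.308 × 0.3127 = 0.79533
(3) 0.6785 × 1.806 × 0.7758 = 0.95064
Highest is cycle (3) at 0.9506 (≤1, no arbitrage).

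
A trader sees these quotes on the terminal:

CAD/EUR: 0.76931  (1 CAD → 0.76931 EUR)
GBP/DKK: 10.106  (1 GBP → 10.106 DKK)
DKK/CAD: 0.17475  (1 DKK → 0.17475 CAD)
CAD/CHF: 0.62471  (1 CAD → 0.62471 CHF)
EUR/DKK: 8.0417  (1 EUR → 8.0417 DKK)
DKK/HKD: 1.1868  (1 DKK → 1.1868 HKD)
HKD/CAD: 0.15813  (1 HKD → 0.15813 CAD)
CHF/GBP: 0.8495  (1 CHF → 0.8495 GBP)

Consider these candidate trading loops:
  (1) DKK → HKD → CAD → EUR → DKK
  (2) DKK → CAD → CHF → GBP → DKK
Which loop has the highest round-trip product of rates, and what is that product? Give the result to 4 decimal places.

(1) 1.1868 × 0.15813 × 0.76931 × 8.0417 = 1.16102
(2) 0.17475 × 0.62471 × 0.8495 × 10.106 = 0.93721
Highest is cycle (1) at 1.1610 (>1, arbitrage).

1.1610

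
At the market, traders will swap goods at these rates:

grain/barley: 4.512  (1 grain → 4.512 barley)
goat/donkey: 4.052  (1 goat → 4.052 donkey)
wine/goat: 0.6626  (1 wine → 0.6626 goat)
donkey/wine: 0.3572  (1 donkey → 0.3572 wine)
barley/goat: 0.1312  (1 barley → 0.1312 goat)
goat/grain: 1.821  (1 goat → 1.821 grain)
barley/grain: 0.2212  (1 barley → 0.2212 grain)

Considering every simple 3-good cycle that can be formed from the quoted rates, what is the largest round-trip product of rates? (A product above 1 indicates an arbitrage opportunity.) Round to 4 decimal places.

goat→grain→barley→goat: 1.821 × 4.512 × 0.1312 = 1.07799
goat→donkey→wine→goat: 4.052 × 0.3572 × 0.6626 = 0.95903
Maximum is goat→grain→barley→goat at 1.0780; arbitrage exists.

1.0780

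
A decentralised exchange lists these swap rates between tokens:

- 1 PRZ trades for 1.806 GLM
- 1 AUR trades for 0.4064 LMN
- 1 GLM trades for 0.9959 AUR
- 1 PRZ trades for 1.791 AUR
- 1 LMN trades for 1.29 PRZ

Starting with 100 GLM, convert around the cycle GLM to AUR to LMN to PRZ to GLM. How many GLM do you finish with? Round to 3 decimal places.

94.292

100 GLM × 0.9959 = 99.59 AUR
99.59 AUR × 0.4064 = 40.473376 LMN
40.473376 LMN × 1.29 = 52.21065504 PRZ
52.21065504 PRZ × 1.806 = 94.29244300224 GLM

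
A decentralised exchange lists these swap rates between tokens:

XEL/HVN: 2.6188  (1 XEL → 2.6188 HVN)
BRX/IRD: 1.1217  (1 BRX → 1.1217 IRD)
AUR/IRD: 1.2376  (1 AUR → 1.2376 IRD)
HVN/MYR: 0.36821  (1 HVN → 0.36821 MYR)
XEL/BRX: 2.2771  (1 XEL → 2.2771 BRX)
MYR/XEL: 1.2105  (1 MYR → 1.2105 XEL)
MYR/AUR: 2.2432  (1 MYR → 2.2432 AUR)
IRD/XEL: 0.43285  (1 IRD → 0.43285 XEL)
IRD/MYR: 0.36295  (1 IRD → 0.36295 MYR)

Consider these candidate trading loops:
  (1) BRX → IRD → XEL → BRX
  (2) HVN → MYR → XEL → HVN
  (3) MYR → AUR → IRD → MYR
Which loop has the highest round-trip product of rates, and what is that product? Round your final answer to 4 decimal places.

1.1672

(1) 1.1217 × 0.43285 × 2.2771 = 1.10560
(2) 0.36821 × 1.2105 × 2.6188 = 1.16725
(3) 2.2432 × 1.2376 × 0.36295 = 1.00762
Highest is cycle (2) at 1.1672 (>1, arbitrage).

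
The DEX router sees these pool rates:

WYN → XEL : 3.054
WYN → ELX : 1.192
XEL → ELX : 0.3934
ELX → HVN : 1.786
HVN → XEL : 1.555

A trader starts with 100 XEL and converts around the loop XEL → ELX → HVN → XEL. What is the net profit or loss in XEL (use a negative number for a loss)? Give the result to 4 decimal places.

100 XEL × 0.3934 = 39.34 ELX
39.34 ELX × 1.786 = 70.26124 HVN
70.26124 HVN × 1.555 = 109.2562282 XEL
Net change: 109.2562282 − 100 = 9.2562282 XEL

9.2562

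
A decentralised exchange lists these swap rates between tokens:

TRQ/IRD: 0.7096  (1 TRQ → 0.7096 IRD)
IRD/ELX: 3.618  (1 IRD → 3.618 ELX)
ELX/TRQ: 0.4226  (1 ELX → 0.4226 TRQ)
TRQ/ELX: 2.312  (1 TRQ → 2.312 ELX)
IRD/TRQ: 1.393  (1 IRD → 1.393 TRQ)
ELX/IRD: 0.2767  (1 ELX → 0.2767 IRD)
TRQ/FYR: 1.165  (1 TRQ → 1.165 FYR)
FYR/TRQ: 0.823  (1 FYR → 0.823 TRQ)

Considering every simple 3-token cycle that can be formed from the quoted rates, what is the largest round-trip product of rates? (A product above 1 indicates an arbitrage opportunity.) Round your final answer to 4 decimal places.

1.0850

TRQ→IRD→ELX→TRQ: 0.7096 × 3.618 × 0.4226 = 1.08495
TRQ→ELX→IRD→TRQ: 2.312 × 0.2767 × 1.393 = 0.89114
Maximum is TRQ→IRD→ELX→TRQ at 1.0850; arbitrage exists.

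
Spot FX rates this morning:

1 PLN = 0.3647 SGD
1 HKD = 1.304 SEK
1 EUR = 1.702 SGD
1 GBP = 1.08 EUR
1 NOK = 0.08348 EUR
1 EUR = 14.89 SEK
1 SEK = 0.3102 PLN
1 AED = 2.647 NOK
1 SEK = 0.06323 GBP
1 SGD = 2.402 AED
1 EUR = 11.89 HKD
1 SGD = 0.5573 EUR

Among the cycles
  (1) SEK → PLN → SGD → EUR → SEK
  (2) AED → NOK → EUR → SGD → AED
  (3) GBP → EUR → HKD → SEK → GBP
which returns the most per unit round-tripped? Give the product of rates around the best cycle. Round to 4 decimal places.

1.0588

(1) 0.3102 × 0.3647 × 0.5573 × 14.89 = 0.93877
(2) 2.647 × 0.08348 × 1.702 × 2.402 = 0.90338
(3) 1.08 × 11.89 × 1.304 × 0.06323 = 1.05878
Highest is cycle (3) at 1.0588 (>1, arbitrage).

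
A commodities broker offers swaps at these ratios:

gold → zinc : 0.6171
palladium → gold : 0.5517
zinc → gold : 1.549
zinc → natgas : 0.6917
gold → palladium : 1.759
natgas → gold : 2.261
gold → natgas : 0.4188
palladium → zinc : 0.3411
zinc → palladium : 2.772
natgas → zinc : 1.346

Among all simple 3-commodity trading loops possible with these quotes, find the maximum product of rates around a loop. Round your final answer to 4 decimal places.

gold→zinc→natgas→gold: 0.6171 × 0.6917 × 2.261 = 0.96510
gold→zinc→palladium→gold: 0.6171 × 2.772 × 0.5517 = 0.94374
gold→palladium→zinc→gold: 1.759 × 0.3411 × 1.549 = 0.92939
gold→natgas→zinc→gold: 0.4188 × 1.346 × 1.549 = 0.87318
Maximum is gold→zinc→natgas→gold at 0.9651; no arbitrage — every cycle loses value.

0.9651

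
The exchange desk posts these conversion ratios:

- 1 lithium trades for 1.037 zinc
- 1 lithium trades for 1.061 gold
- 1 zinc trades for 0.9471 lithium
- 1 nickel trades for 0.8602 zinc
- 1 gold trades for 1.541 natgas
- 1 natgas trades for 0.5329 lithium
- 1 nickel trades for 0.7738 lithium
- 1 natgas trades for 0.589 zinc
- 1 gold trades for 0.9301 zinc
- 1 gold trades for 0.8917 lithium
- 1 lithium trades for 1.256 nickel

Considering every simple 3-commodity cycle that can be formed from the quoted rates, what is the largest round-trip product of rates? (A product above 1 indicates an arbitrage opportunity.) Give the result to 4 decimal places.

lithium→nickel→zinc→lithium: 1.256 × 0.8602 × 0.9471 = 1.02326
lithium→gold→zinc→lithium: 1.061 × 0.9301 × 0.9471 = 0.93463
lithium→gold→natgas→lithium: 1.061 × 1.541 × 0.5329 = 0.87129
Maximum is lithium→nickel→zinc→lithium at 1.0233; arbitrage exists.

1.0233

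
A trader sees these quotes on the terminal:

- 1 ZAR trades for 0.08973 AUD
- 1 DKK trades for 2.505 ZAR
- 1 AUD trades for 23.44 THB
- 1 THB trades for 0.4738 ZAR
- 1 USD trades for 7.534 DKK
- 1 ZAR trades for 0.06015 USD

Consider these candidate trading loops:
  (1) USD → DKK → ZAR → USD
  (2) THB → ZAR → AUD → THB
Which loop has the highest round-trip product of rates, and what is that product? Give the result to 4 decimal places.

1.1352

(1) 7.534 × 2.505 × 0.06015 = 1.13519
(2) 0.4738 × 0.08973 × 23.44 = 0.99653
Highest is cycle (1) at 1.1352 (>1, arbitrage).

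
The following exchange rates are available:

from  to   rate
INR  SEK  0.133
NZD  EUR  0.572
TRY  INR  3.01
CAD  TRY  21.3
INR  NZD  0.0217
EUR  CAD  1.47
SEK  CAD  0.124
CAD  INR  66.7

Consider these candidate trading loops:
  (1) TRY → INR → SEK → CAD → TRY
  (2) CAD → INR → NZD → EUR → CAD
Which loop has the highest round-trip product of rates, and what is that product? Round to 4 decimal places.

1.2170

(1) 3.01 × 0.133 × 0.124 × 21.3 = 1.05735
(2) 66.7 × 0.0217 × 0.572 × 1.47 = 1.21702
Highest is cycle (2) at 1.2170 (>1, arbitrage).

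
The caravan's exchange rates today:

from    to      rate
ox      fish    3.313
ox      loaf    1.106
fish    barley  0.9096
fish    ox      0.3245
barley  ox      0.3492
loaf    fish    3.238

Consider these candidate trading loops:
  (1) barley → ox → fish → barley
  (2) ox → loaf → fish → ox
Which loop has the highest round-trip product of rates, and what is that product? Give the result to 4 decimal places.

1.1621

(1) 0.3492 × 3.313 × 0.9096 = 1.05232
(2) 1.106 × 3.238 × 0.3245 = 1.16211
Highest is cycle (2) at 1.1621 (>1, arbitrage).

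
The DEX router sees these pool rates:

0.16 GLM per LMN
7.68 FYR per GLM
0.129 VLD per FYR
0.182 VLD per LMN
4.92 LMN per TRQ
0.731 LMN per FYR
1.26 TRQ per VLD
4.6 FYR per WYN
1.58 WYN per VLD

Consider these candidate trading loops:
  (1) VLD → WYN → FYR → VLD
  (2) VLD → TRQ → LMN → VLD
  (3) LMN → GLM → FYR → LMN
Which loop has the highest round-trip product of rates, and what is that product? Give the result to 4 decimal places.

(1) 1.58 × 4.6 × 0.129 = 0.93757
(2) 1.26 × 4.92 × 0.182 = 1.12825
(3) 0.16 × 7.68 × 0.731 = 0.89825
Highest is cycle (2) at 1.1283 (>1, arbitrage).

1.1283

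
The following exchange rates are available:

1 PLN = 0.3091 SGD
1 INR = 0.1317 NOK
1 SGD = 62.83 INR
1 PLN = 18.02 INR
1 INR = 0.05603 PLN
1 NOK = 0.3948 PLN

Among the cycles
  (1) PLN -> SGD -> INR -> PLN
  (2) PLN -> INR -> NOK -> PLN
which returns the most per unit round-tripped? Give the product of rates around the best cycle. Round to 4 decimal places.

1.0881

(1) 0.3091 × 62.83 × 0.05603 = 1.08814
(2) 18.02 × 0.1317 × 0.3948 = 0.93695
Highest is cycle (1) at 1.0881 (>1, arbitrage).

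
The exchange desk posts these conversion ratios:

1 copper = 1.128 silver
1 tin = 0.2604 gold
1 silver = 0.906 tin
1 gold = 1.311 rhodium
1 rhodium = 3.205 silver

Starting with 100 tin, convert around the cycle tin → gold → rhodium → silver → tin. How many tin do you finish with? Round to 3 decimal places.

100 tin × 0.2604 = 26.04 gold
26.04 gold × 1.311 = 34.13844 rhodium
34.13844 rhodium × 3.205 = 109.4137002 silver
109.4137002 silver × 0.906 = 99.1288123812 tin

99.129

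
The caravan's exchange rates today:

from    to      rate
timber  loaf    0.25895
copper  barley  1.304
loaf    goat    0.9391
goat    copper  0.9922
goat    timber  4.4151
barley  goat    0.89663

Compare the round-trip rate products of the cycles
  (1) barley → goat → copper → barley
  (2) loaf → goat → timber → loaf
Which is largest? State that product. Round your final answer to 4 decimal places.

(1) 0.89663 × 0.9922 × 1.304 = 1.16009
(2) 0.9391 × 4.4151 × 0.25895 = 1.07366
Highest is cycle (1) at 1.1601 (>1, arbitrage).

1.1601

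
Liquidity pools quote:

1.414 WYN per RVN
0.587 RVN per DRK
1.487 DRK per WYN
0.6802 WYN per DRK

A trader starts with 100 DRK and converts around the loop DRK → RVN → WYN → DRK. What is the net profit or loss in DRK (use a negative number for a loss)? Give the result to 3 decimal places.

100 DRK × 0.587 = 58.7 RVN
58.7 RVN × 1.414 = 83.0018 WYN
83.0018 WYN × 1.487 = 123.4236766 DRK
Net change: 123.4236766 − 100 = 23.4236766 DRK

23.424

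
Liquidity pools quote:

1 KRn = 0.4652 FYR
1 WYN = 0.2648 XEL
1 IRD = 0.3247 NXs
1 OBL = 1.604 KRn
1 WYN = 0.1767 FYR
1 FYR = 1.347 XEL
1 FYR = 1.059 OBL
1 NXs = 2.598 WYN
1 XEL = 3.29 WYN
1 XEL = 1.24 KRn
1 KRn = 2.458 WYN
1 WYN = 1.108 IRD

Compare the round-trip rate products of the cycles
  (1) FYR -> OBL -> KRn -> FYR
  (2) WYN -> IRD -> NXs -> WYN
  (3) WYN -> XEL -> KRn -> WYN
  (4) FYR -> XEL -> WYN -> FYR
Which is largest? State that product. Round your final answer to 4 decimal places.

0.9347

(1) 1.059 × 1.604 × 0.4652 = 0.79021
(2) 1.108 × 0.3247 × 2.598 = 0.93468
(3) 0.2648 × 1.24 × 2.458 = 0.80709
(4) 1.347 × 3.29 × 0.1767 = 0.78307
Highest is cycle (2) at 0.9347 (≤1, no arbitrage).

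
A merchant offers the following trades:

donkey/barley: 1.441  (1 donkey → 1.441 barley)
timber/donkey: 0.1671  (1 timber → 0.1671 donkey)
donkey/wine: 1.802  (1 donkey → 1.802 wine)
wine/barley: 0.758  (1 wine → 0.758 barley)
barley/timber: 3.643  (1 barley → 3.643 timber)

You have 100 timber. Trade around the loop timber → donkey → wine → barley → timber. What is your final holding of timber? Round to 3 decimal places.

83.149

100 timber × 0.1671 = 16.71 donkey
16.71 donkey × 1.802 = 30.11142 wine
30.11142 wine × 0.758 = 22.82445636 barley
22.82445636 barley × 3.643 = 83.14949451948 timber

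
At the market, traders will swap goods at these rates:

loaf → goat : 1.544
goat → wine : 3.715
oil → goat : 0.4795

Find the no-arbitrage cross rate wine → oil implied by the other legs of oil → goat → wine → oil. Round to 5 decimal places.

0.56137

Known legs of the cycle: 0.4795 × 3.715 = 1.7813425
For no arbitrage the full-cycle product must be 1, so the missing rate is 1 / 1.7813425 ≈ 0.5613744.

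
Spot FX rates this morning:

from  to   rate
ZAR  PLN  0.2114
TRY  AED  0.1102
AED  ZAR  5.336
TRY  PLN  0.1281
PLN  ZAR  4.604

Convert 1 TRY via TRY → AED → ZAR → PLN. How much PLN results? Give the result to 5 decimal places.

0.12431

1 TRY × 0.1102 = 0.1102 AED
0.1102 AED × 5.336 = 0.5880272 ZAR
0.5880272 ZAR × 0.2114 = 0.12430895008 PLN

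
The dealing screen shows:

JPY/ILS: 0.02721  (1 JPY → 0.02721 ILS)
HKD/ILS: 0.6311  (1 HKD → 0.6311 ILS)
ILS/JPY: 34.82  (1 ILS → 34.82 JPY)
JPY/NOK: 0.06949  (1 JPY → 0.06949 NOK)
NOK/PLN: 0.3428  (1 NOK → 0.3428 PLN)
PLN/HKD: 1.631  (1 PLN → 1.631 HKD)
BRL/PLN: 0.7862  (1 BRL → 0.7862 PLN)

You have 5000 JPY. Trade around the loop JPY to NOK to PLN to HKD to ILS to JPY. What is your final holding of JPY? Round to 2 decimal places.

5000 JPY × 0.06949 = 347.45 NOK
347.45 NOK × 0.3428 = 119.10586 PLN
119.10586 PLN × 1.631 = 194.26165766 HKD
194.26165766 HKD × 0.6311 = 122.598532149226 ILS
122.598532149226 ILS × 34.82 = 4268.88088943604932 JPY

4268.88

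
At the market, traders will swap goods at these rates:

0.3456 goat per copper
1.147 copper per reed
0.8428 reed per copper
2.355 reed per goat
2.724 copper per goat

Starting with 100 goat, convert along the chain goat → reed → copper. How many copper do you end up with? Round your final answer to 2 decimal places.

270.12

100 goat × 2.355 = 235.5 reed
235.5 reed × 1.147 = 270.1185 copper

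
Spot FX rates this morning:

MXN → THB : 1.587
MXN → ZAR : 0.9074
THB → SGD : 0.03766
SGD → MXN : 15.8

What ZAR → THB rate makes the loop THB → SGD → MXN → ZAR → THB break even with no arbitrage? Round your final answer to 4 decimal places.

1.8521

Known legs of the cycle: 0.03766 × 15.8 × 0.9074 = 0.5399284072
For no arbitrage the full-cycle product must be 1, so the missing rate is 1 / 0.5399284072 ≈ 1.852097.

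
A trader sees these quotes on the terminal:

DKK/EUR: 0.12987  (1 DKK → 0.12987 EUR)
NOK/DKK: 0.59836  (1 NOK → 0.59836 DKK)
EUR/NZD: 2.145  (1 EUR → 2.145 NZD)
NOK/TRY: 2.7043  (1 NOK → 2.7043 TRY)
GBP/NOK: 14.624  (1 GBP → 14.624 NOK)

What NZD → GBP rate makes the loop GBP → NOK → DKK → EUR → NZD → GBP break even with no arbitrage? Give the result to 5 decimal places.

0.41024

Known legs of the cycle: 14.624 × 0.59836 × 0.12987 × 2.145 = 2.437613626383936
For no arbitrage the full-cycle product must be 1, so the missing rate is 1 / 2.437613626383936 ≈ 0.4102373.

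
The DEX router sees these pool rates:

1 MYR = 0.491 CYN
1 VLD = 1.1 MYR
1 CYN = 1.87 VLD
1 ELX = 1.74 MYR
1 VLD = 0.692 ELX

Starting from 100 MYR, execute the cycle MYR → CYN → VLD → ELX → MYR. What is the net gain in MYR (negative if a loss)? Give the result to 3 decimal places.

100 MYR × 0.491 = 49.1 CYN
49.1 CYN × 1.87 = 91.817 VLD
91.817 VLD × 0.692 = 63.537364 ELX
63.537364 ELX × 1.74 = 110.55501336 MYR
Net change: 110.55501336 − 100 = 10.55501336 MYR

10.555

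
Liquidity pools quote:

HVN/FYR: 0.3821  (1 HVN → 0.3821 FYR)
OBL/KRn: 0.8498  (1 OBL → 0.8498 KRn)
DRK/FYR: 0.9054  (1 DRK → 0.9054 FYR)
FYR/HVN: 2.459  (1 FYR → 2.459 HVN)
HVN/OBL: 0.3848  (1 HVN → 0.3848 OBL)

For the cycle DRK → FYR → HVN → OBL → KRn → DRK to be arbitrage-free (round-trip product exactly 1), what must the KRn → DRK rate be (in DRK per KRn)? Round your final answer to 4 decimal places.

Known legs of the cycle: 0.9054 × 2.459 × 0.3848 × 0.8498 = 0.728032570390944
For no arbitrage the full-cycle product must be 1, so the missing rate is 1 / 0.728032570390944 ≈ 1.373565.

1.3736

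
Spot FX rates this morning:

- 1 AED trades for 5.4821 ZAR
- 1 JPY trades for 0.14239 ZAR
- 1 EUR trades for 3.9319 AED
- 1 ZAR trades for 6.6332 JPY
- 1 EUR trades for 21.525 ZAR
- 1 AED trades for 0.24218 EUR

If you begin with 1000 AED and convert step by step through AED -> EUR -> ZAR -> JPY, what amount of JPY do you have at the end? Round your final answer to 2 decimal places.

1000 AED × 0.24218 = 242.18 EUR
242.18 EUR × 21.525 = 5212.9245 ZAR
5212.9245 ZAR × 6.6332 = 34578.3707934 JPY

34578.37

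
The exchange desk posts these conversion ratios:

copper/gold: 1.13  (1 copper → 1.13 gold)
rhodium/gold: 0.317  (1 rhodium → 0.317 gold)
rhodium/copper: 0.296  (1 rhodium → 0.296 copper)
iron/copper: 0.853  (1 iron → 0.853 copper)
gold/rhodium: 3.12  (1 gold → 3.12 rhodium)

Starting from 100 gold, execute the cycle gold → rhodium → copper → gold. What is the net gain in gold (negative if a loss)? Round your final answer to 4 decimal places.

100 gold × 3.12 = 312 rhodium
312 rhodium × 0.296 = 92.352 copper
92.352 copper × 1.13 = 104.35776 gold
Net change: 104.35776 − 100 = 4.35776 gold

4.3578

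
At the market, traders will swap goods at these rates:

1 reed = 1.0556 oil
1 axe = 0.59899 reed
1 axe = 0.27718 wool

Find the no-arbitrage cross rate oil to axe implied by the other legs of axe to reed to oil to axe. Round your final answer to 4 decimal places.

1.5815

Known legs of the cycle: 0.59899 × 1.0556 = 0.632293844
For no arbitrage the full-cycle product must be 1, so the missing rate is 1 / 0.632293844 ≈ 1.581543.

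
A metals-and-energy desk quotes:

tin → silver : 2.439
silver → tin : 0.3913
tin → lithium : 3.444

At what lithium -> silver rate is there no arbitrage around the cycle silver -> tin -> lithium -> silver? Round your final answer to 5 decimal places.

Known legs of the cycle: 0.3913 × 3.444 = 1.3476372
For no arbitrage the full-cycle product must be 1, so the missing rate is 1 / 1.3476372 ≈ 0.7420395.

0.74204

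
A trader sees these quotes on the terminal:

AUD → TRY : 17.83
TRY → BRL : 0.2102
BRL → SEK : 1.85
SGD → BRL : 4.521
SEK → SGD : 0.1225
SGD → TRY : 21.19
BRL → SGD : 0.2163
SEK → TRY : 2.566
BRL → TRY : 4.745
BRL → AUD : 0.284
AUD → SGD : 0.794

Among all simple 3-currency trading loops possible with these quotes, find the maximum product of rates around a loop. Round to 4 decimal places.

1.0644

TRY→BRL→AUD→TRY: 0.2102 × 0.284 × 17.83 = 1.06439
SEK→SGD→BRL→SEK: 0.1225 × 4.521 × 1.85 = 1.02457
AUD→SGD→BRL→AUD: 0.794 × 4.521 × 0.284 = 1.01947
TRY→BRL→SEK→TRY: 0.2102 × 1.85 × 2.566 = 0.99784
TRY→BRL→SGD→TRY: 0.2102 × 0.2163 × 21.19 = 0.96343
Maximum is TRY→BRL→AUD→TRY at 1.0644; arbitrage exists.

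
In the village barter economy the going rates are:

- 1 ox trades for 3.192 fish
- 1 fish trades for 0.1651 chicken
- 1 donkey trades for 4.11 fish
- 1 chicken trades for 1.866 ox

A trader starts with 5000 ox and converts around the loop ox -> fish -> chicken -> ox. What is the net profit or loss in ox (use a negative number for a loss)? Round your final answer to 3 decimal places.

-83.097

5000 ox × 3.192 = 15960 fish
15960 fish × 0.1651 = 2634.996 chicken
2634.996 chicken × 1.866 = 4916.902536 ox
Net change: 4916.902536 − 5000 = -83.097464 ox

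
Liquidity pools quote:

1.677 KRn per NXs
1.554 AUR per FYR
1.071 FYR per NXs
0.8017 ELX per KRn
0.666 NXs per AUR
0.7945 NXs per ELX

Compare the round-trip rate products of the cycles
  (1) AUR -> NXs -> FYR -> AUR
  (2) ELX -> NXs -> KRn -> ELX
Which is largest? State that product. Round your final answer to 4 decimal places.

1.1084

(1) 0.666 × 1.071 × 1.554 = 1.10845
(2) 0.7945 × 1.677 × 0.8017 = 1.06817
Highest is cycle (1) at 1.1084 (>1, arbitrage).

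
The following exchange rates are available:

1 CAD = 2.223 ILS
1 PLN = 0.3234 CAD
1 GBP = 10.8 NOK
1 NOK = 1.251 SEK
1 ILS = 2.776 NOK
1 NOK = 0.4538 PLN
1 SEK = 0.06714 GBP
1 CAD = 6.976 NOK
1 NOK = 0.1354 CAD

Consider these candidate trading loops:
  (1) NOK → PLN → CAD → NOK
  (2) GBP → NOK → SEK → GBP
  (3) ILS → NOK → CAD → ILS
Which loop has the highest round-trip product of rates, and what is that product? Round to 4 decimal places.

1.0238

(1) 0.4538 × 0.3234 × 6.976 = 1.02379
(2) 10.8 × 1.251 × 0.06714 = 0.90712
(3) 2.776 × 0.1354 × 2.223 = 0.83556
Highest is cycle (1) at 1.0238 (>1, arbitrage).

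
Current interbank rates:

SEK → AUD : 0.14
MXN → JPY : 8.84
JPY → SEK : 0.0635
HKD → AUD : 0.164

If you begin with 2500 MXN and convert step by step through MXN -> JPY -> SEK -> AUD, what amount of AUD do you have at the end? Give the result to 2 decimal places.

2500 MXN × 8.84 = 22100 JPY
22100 JPY × 0.0635 = 1403.35 SEK
1403.35 SEK × 0.14 = 196.469 AUD

196.47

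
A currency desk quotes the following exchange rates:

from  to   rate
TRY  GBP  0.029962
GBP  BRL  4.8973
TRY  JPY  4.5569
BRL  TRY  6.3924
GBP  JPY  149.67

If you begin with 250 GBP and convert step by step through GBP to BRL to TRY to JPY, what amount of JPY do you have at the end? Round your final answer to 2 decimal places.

250 GBP × 4.8973 = 1224.325 BRL
1224.325 BRL × 6.3924 = 7826.37513 TRY
7826.37513 TRY × 4.5569 = 35664.008829897 JPY

35664.01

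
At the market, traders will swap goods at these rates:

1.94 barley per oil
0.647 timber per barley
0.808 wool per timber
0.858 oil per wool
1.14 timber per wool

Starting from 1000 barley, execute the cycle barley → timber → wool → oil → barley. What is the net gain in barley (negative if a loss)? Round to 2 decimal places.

-129.83

1000 barley × 0.647 = 647 timber
647 timber × 0.808 = 522.776 wool
522.776 wool × 0.858 = 448.541808 oil
448.541808 oil × 1.94 = 870.17110752 barley
Net change: 870.17110752 − 1000 = -129.82889248 barley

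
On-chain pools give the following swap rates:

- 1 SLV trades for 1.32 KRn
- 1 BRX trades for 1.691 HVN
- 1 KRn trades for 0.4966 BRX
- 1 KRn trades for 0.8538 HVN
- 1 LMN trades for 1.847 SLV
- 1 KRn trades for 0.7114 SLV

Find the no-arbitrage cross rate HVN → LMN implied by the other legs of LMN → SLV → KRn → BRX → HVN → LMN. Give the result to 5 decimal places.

Known legs of the cycle: 1.847 × 1.32 × 0.4966 × 1.691 = 2.047345552824
For no arbitrage the full-cycle product must be 1, so the missing rate is 1 / 2.047345552824 ≈ 0.4884373.

0.48844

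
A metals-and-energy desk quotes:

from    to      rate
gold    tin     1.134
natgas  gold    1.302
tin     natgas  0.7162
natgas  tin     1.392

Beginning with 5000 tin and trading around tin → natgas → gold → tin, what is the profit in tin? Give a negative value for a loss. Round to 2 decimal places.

5000 tin × 0.7162 = 3581 natgas
3581 natgas × 1.302 = 4662.462 gold
4662.462 gold × 1.134 = 5287.231908 tin
Net change: 5287.231908 − 5000 = 287.231908 tin

287.23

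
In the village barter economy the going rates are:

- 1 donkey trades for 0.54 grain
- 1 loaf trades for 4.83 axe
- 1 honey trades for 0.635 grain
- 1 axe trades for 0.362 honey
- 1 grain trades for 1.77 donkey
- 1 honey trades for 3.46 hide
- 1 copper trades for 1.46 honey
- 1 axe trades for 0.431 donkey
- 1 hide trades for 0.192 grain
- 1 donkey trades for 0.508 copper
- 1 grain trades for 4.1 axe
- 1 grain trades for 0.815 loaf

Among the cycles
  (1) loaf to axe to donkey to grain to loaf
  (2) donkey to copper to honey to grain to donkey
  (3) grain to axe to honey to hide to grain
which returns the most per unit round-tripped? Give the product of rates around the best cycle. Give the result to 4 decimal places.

(1) 4.83 × 0.431 × 0.54 × 0.815 = 0.91617
(2) 0.508 × 1.46 × 0.635 × 1.77 = 0.83361
(3) 4.1 × 0.362 × 3.46 × 0.192 = 0.98598
Highest is cycle (3) at 0.9860 (≤1, no arbitrage).

0.9860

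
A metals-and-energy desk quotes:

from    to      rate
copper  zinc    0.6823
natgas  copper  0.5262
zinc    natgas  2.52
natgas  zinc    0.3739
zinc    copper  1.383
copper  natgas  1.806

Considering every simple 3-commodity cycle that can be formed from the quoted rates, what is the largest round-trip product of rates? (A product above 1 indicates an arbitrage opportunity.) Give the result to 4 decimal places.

zinc→copper→natgas→zinc: 1.383 × 1.806 × 0.3739 = 0.93389
zinc→natgas→copper→zinc: 2.52 × 0.5262 × 0.6823 = 0.90475
Maximum is zinc→copper→natgas→zinc at 0.9339; no arbitrage — every cycle loses value.

0.9339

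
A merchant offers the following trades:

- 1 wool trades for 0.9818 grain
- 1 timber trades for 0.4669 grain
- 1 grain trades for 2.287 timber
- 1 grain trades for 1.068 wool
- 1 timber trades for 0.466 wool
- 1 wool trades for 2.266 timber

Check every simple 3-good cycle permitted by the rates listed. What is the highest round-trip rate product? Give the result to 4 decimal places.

1.1299

timber→grain→wool→timber: 0.4669 × 1.068 × 2.266 = 1.12994
timber→wool→grain→timber: 0.466 × 0.9818 × 2.287 = 1.04635
Maximum is timber→grain→wool→timber at 1.1299; arbitrage exists.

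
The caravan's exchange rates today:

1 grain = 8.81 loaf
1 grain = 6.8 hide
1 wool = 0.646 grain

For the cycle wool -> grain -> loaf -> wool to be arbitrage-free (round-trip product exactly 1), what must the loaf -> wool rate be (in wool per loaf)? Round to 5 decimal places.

Known legs of the cycle: 0.646 × 8.81 = 5.69126
For no arbitrage the full-cycle product must be 1, so the missing rate is 1 / 5.69126 ≈ 0.1757080.

0.17571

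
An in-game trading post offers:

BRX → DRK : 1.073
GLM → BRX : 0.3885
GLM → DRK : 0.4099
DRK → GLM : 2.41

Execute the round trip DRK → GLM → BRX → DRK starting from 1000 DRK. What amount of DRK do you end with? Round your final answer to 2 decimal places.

1000 DRK × 2.41 = 2410 GLM
2410 GLM × 0.3885 = 936.285 BRX
936.285 BRX × 1.073 = 1004.633805 DRK

1004.63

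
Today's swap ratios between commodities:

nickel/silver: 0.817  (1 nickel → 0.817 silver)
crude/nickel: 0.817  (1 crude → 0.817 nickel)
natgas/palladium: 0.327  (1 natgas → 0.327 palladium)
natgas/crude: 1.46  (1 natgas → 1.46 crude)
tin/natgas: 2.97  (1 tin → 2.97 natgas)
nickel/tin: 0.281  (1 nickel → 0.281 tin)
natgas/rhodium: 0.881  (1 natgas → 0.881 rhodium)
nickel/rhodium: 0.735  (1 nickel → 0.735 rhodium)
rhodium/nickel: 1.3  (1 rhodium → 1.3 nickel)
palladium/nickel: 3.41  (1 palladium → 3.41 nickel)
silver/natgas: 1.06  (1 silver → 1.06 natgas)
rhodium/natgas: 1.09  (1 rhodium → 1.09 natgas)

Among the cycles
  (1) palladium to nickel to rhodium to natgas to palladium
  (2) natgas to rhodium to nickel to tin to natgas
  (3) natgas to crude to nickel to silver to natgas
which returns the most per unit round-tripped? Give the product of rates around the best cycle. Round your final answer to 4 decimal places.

(1) 3.41 × 0.735 × 1.09 × 0.327 = 0.89334
(2) 0.881 × 1.3 × 0.281 × 2.97 = 0.95583
(3) 1.46 × 0.817 × 0.817 × 1.06 = 1.03301
Highest is cycle (3) at 1.0330 (>1, arbitrage).

1.0330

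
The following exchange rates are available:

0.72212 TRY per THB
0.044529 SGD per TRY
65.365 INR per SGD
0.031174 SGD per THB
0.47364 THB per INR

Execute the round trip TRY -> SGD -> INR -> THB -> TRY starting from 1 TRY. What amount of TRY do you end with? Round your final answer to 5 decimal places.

0.99551

1 TRY × 0.044529 = 0.044529 SGD
0.044529 SGD × 65.365 = 2.910638085 INR
2.910638085 INR × 0.47364 = 1.3785946225794 THB
1.3785946225794 THB × 0.72212 = 0.995510748857036328 TRY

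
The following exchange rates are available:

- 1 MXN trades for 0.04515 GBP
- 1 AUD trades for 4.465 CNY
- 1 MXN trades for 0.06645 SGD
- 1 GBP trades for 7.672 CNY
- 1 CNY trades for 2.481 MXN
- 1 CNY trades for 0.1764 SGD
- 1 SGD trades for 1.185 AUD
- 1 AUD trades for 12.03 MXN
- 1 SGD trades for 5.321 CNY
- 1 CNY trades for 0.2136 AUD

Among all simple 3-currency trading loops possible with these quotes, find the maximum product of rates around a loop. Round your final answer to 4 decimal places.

0.9473

MXN→SGD→AUD→MXN: 0.06645 × 1.185 × 12.03 = 0.94728
CNY→SGD→AUD→CNY: 0.1764 × 1.185 × 4.465 = 0.93334
MXN→SGD→CNY→MXN: 0.06645 × 5.321 × 2.481 = 0.87723
MXN→GBP→CNY→MXN: 0.04515 × 7.672 × 2.481 = 0.85940
Maximum is MXN→SGD→AUD→MXN at 0.9473; no arbitrage — every cycle loses value.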